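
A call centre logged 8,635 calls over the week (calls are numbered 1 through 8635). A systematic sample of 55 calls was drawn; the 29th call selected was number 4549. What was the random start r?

k = 8635/55 = 157
r = 4549 − (29−1)×157 = 4549 − 4396 = 153

153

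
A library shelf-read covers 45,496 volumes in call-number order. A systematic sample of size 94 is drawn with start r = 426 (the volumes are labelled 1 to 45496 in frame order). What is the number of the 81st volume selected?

39146

k = 45496/94 = 484
81st selection = r + (81−1)·k = 426 + 80×484 = 426 + 38720 = 39146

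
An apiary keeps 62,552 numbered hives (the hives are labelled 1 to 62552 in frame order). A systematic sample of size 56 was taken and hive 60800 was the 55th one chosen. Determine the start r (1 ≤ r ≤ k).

482

k = 62552/56 = 1117
r = 60800 − (55−1)×1117 = 60800 − 60318 = 482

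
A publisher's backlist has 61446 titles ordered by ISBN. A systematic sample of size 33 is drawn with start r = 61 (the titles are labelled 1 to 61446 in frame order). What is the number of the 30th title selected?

k = 61446/33 = 1862
30th selection = r + (30−1)·k = 61 + 29×1862 = 61 + 53998 = 54059

54059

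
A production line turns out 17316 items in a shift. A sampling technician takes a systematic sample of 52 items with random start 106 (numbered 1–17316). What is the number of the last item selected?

17089

k = 17316/52 = 333
52nd selection = r + (52−1)·k = 106 + 51×333 = 106 + 16983 = 17089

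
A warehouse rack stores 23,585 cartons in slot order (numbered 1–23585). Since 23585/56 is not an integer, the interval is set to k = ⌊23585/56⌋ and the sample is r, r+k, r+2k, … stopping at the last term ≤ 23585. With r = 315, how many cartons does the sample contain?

k = ⌊23585/56⌋ = 421
Achieved size = ⌊(23585 − 315)/421⌋ + 1 = ⌊23270/421⌋ + 1 = 55 + 1 = 56
(last selection: 315 + 55×421 = 23470 ≤ 23585; next would be 23891 > 23585)

56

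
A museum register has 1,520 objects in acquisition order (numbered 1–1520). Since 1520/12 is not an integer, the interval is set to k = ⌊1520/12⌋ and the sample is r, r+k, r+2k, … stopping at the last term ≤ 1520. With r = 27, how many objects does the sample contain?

12

k = ⌊1520/12⌋ = 126
Achieved size = ⌊(1520 − 27)/126⌋ + 1 = ⌊1493/126⌋ + 1 = 11 + 1 = 12
(last selection: 27 + 11×126 = 1413 ≤ 1520; next would be 1539 > 1520)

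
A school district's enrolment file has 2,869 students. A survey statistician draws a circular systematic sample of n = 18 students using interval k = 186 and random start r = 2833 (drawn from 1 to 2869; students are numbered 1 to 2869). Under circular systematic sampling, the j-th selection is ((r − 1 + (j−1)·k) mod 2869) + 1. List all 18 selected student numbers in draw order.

2833, 150, 336, 522, 708, 894, 1080, 1266, 1452, 1638, 1824, 2010, 2196, 2382, 2568, 2754, 71, 257

Selection 1: 2833
Selection 2: 2833 + 186 = 3019 → 3019 − 2869 = 150
Selection 3: 150 + 186 = 336
Selection 4: 336 + 186 = 522
Selection 5: 522 + 186 = 708
Selection 6: 708 + 186 = 894
Selection 7: 894 + 186 = 1080
Selection 8: 1080 + 186 = 1266
Selection 9: 1266 + 186 = 1452
Selection 10: 1452 + 186 = 1638
Selection 11: 1638 + 186 = 1824
Selection 12: 1824 + 186 = 2010
Selection 13: 2010 + 186 = 2196
Selection 14: 2196 + 186 = 2382
Selection 15: 2382 + 186 = 2568
Selection 16: 2568 + 186 = 2754
Selection 17: 2754 + 186 = 2940 → 2940 − 2869 = 71
Selection 18: 71 + 186 = 257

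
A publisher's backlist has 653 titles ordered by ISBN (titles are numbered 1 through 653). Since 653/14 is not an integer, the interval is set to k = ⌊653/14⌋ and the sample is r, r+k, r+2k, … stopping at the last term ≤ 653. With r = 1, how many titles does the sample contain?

15

k = ⌊653/14⌋ = 46
Achieved size = ⌊(653 − 1)/46⌋ + 1 = ⌊652/46⌋ + 1 = 14 + 1 = 15
(last selection: 1 + 14×46 = 645 ≤ 653; next would be 691 > 653)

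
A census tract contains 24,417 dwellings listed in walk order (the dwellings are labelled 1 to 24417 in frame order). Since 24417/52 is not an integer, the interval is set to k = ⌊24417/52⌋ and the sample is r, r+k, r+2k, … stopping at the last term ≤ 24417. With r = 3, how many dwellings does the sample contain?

k = ⌊24417/52⌋ = 469
Achieved size = ⌊(24417 − 3)/469⌋ + 1 = ⌊24414/469⌋ + 1 = 52 + 1 = 53
(last selection: 3 + 52×469 = 24391 ≤ 24417; next would be 24860 > 24417)

53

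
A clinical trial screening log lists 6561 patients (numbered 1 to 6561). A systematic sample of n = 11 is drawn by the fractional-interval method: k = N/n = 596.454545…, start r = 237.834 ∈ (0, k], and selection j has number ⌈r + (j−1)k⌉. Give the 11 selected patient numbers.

j=1: r + 0k = 237.834 → ⌈·⌉ = 238
j=2: r + 1k = 834.288545… → ⌈·⌉ = 835
j=3: r + 2k = 1430.743090… → ⌈·⌉ = 1431
j=4: r + 3k = 2027.197636… → ⌈·⌉ = 2028
j=5: r + 4k = 2623.652181… → ⌈·⌉ = 2624
j=6: r + 5k = 3220.106727… → ⌈·⌉ = 3221
j=7: r + 6k = 3816.561272… → ⌈·⌉ = 3817
j=8: r + 7k = 4413.015818… → ⌈·⌉ = 4414
j=9: r + 8k = 5009.470363… → ⌈·⌉ = 5010
j=10: r + 9k = 5605.924909… → ⌈·⌉ = 5606
j=11: r + 10k = 6202.379454… → ⌈·⌉ = 6203

238, 835, 1431, 2028, 2624, 3221, 3817, 4414, 5010, 5606, 6203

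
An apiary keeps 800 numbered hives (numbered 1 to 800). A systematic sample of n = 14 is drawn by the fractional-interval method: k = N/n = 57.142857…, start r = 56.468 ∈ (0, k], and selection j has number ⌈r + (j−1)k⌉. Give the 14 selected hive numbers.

57, 114, 171, 228, 286, 343, 400, 457, 514, 571, 628, 686, 743, 800

j=1: r + 0k = 56.468 → ⌈·⌉ = 57
j=2: r + 1k = 113.610857… → ⌈·⌉ = 114
j=3: r + 2k = 170.753714… → ⌈·⌉ = 171
j=4: r + 3k = 227.896571… → ⌈·⌉ = 228
j=5: r + 4k = 285.039428… → ⌈·⌉ = 286
j=6: r + 5k = 342.182285… → ⌈·⌉ = 343
j=7: r + 6k = 399.325142… → ⌈·⌉ = 400
j=8: r + 7k = 456.468 → ⌈·⌉ = 457
j=9: r + 8k = 513.610857… → ⌈·⌉ = 514
j=10: r + 9k = 570.753714… → ⌈·⌉ = 571
j=11: r + 10k = 627.896571… → ⌈·⌉ = 628
j=12: r + 11k = 685.039428… → ⌈·⌉ = 686
j=13: r + 12k = 742.182285… → ⌈·⌉ = 743
j=14: r + 13k = 799.325142… → ⌈·⌉ = 800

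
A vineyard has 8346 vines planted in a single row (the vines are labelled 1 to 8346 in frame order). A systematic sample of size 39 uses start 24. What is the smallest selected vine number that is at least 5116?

k = 8346/39 = 214
Steps past start: ⌈(5116 − 24)/214⌉ = ⌈5092/214⌉ = 24
Selected vine: 24 + 24×214 = 5160

5160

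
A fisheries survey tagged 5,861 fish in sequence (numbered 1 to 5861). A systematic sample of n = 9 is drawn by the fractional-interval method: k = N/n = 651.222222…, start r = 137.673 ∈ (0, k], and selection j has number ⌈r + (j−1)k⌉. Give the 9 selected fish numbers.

138, 789, 1441, 2092, 2743, 3394, 4046, 4697, 5348

j=1: r + 0k = 137.673 → ⌈·⌉ = 138
j=2: r + 1k = 788.895222… → ⌈·⌉ = 789
j=3: r + 2k = 1440.117444… → ⌈·⌉ = 1441
j=4: r + 3k = 2091.339666… → ⌈·⌉ = 2092
j=5: r + 4k = 2742.561888… → ⌈·⌉ = 2743
j=6: r + 5k = 3393.784111… → ⌈·⌉ = 3394
j=7: r + 6k = 4045.006333… → ⌈·⌉ = 4046
j=8: r + 7k = 4696.228555… → ⌈·⌉ = 4697
j=9: r + 8k = 5347.450777… → ⌈·⌉ = 5348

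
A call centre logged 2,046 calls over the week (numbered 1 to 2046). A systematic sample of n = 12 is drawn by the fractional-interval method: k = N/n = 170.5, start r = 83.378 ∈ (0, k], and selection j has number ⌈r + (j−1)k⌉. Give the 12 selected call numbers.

84, 254, 425, 595, 766, 936, 1107, 1277, 1448, 1618, 1789, 1959

j=1: r + 0k = 83.378 → ⌈·⌉ = 84
j=2: r + 1k = 253.878 → ⌈·⌉ = 254
j=3: r + 2k = 424.378 → ⌈·⌉ = 425
j=4: r + 3k = 594.878 → ⌈·⌉ = 595
j=5: r + 4k = 765.378 → ⌈·⌉ = 766
j=6: r + 5k = 935.878 → ⌈·⌉ = 936
j=7: r + 6k = 1106.378 → ⌈·⌉ = 1107
j=8: r + 7k = 1276.878 → ⌈·⌉ = 1277
j=9: r + 8k = 1447.378 → ⌈·⌉ = 1448
j=10: r + 9k = 1617.878 → ⌈·⌉ = 1618
j=11: r + 10k = 1788.378 → ⌈·⌉ = 1789
j=12: r + 11k = 1958.878 → ⌈·⌉ = 1959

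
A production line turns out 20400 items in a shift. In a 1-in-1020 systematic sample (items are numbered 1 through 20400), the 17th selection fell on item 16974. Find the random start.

654

k = 1020
r = 16974 − (17−1)×1020 = 16974 − 16320 = 654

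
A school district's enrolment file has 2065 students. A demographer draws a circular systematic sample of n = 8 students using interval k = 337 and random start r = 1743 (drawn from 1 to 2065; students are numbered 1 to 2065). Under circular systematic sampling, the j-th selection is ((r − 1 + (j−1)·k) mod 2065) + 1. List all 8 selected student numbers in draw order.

Selection 1: 1743
Selection 2: 1743 + 337 = 2080 → 2080 − 2065 = 15
Selection 3: 15 + 337 = 352
Selection 4: 352 + 337 = 689
Selection 5: 689 + 337 = 1026
Selection 6: 1026 + 337 = 1363
Selection 7: 1363 + 337 = 1700
Selection 8: 1700 + 337 = 2037

1743, 15, 352, 689, 1026, 1363, 1700, 2037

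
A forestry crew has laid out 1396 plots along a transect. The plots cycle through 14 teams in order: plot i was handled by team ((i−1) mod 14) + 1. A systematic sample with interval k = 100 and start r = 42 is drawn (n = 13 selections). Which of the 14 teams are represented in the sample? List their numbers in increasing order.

2, 4, 6, 8, 10, 12, 14

Consecutive selections differ by k = 100, so their team numbers differ by 100 mod 14 = 2.
gcd(100, 14) = 2, so the sample visits 14/2 = 7 distinct residues mod 14.
Start 42 is team 14; the teams hit are 2, 4, 6, 8, 10, 12, 14.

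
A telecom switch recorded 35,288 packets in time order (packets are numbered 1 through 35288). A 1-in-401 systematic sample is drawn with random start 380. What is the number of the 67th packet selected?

26846

k = 401
67th selection = r + (67−1)·k = 380 + 66×401 = 380 + 26466 = 26846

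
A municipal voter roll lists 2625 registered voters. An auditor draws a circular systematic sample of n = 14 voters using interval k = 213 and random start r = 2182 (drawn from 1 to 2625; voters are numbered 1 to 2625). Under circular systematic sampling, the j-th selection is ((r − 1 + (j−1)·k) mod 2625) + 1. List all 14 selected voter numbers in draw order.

2182, 2395, 2608, 196, 409, 622, 835, 1048, 1261, 1474, 1687, 1900, 2113, 2326

Selection 1: 2182
Selection 2: 2182 + 213 = 2395
Selection 3: 2395 + 213 = 2608
Selection 4: 2608 + 213 = 2821 → 2821 − 2625 = 196
Selection 5: 196 + 213 = 409
Selection 6: 409 + 213 = 622
Selection 7: 622 + 213 = 835
Selection 8: 835 + 213 = 1048
Selection 9: 1048 + 213 = 1261
Selection 10: 1261 + 213 = 1474
Selection 11: 1474 + 213 = 1687
Selection 12: 1687 + 213 = 1900
Selection 13: 1900 + 213 = 2113
Selection 14: 2113 + 213 = 2326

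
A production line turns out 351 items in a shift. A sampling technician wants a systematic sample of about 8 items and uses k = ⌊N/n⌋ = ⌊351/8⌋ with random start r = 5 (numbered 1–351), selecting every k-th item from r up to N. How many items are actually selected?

k = ⌊351/8⌋ = 43
Achieved size = ⌊(351 − 5)/43⌋ + 1 = ⌊346/43⌋ + 1 = 8 + 1 = 9
(last selection: 5 + 8×43 = 349 ≤ 351; next would be 392 > 351)

9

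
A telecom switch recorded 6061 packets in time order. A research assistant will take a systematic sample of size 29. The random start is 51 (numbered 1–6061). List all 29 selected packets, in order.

51, 260, 469, 678, 887, 1096, 1305, 1514, 1723, 1932, 2141, 2350, 2559, 2768, 2977, 3186, 3395, 3604, 3813, 4022, 4231, 4440, 4649, 4858, 5067, 5276, 5485, 5694, 5903

k = N/n = 6061/29 = 209
packet 1: 51
packet 2: 51 + 209 = 260
packet 3: 260 + 209 = 469
packet 4: 469 + 209 = 678
packet 5: 678 + 209 = 887
packet 6: 887 + 209 = 1096
packet 7: 1096 + 209 = 1305
packet 8: 1305 + 209 = 1514
packet 9: 1514 + 209 = 1723
packet 10: 1723 + 209 = 1932
packet 11: 1932 + 209 = 2141
packet 12: 2141 + 209 = 2350
packet 13: 2350 + 209 = 2559
packet 14: 2559 + 209 = 2768
packet 15: 2768 + 209 = 2977
packet 16: 2977 + 209 = 3186
packet 17: 3186 + 209 = 3395
packet 18: 3395 + 209 = 3604
packet 19: 3604 + 209 = 3813
packet 20: 3813 + 209 = 4022
packet 21: 4022 + 209 = 4231
packet 22: 4231 + 209 = 4440
packet 23: 4440 + 209 = 4649
packet 24: 4649 + 209 = 4858
packet 25: 4858 + 209 = 5067
packet 26: 5067 + 209 = 5276
packet 27: 5276 + 209 = 5485
packet 28: 5485 + 209 = 5694
packet 29: 5694 + 209 = 5903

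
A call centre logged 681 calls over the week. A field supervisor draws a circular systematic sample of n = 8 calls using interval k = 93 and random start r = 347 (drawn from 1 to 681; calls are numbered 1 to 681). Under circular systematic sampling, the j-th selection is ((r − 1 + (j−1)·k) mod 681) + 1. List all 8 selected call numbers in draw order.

Selection 1: 347
Selection 2: 347 + 93 = 440
Selection 3: 440 + 93 = 533
Selection 4: 533 + 93 = 626
Selection 5: 626 + 93 = 719 → 719 − 681 = 38
Selection 6: 38 + 93 = 131
Selection 7: 131 + 93 = 224
Selection 8: 224 + 93 = 317

347, 440, 533, 626, 38, 131, 224, 317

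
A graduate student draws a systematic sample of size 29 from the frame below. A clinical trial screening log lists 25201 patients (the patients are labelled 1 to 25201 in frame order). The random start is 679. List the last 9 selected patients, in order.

18059, 18928, 19797, 20666, 21535, 22404, 23273, 24142, 25011

k = N/n = 25201/29 = 869
21st selection = 679 + 20×869 = 18059
22nd: 18059 + 869 = 18928
23rd: 18928 + 869 = 19797
24th: 19797 + 869 = 20666
25th: 20666 + 869 = 21535
26th: 21535 + 869 = 22404
27th: 22404 + 869 = 23273
28th: 23273 + 869 = 24142
29th: 24142 + 869 = 25011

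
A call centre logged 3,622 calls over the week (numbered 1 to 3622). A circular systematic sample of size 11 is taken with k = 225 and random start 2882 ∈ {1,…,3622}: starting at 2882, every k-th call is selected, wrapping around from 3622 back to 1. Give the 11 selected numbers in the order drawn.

Selection 1: 2882
Selection 2: 2882 + 225 = 3107
Selection 3: 3107 + 225 = 3332
Selection 4: 3332 + 225 = 3557
Selection 5: 3557 + 225 = 3782 → 3782 − 3622 = 160
Selection 6: 160 + 225 = 385
Selection 7: 385 + 225 = 610
Selection 8: 610 + 225 = 835
Selection 9: 835 + 225 = 1060
Selection 10: 1060 + 225 = 1285
Selection 11: 1285 + 225 = 1510

2882, 3107, 3332, 3557, 160, 385, 610, 835, 1060, 1285, 1510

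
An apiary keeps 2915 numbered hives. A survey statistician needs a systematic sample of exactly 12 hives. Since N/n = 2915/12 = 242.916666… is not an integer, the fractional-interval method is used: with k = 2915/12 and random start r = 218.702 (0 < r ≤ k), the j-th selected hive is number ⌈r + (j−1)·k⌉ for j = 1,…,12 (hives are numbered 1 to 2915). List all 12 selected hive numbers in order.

219, 462, 705, 948, 1191, 1434, 1677, 1920, 2163, 2405, 2648, 2891

j=1: r + 0k = 218.702 → ⌈·⌉ = 219
j=2: r + 1k = 461.618666… → ⌈·⌉ = 462
j=3: r + 2k = 704.535333… → ⌈·⌉ = 705
j=4: r + 3k = 947.452 → ⌈·⌉ = 948
j=5: r + 4k = 1190.368666… → ⌈·⌉ = 1191
j=6: r + 5k = 1433.285333… → ⌈·⌉ = 1434
j=7: r + 6k = 1676.202 → ⌈·⌉ = 1677
j=8: r + 7k = 1919.118666… → ⌈·⌉ = 1920
j=9: r + 8k = 2162.035333… → ⌈·⌉ = 2163
j=10: r + 9k = 2404.952 → ⌈·⌉ = 2405
j=11: r + 10k = 2647.868666… → ⌈·⌉ = 2648
j=12: r + 11k = 2890.785333… → ⌈·⌉ = 2891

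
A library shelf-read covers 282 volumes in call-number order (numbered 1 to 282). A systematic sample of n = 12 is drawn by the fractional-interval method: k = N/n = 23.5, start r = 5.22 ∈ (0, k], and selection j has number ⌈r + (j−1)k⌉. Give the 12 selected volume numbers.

j=1: r + 0k = 5.22 → ⌈·⌉ = 6
j=2: r + 1k = 28.72 → ⌈·⌉ = 29
j=3: r + 2k = 52.22 → ⌈·⌉ = 53
j=4: r + 3k = 75.72 → ⌈·⌉ = 76
j=5: r + 4k = 99.22 → ⌈·⌉ = 100
j=6: r + 5k = 122.72 → ⌈·⌉ = 123
j=7: r + 6k = 146.22 → ⌈·⌉ = 147
j=8: r + 7k = 169.72 → ⌈·⌉ = 170
j=9: r + 8k = 193.22 → ⌈·⌉ = 194
j=10: r + 9k = 216.72 → ⌈·⌉ = 217
j=11: r + 10k = 240.22 → ⌈·⌉ = 241
j=12: r + 11k = 263.72 → ⌈·⌉ = 264

6, 29, 53, 76, 100, 123, 147, 170, 194, 217, 241, 264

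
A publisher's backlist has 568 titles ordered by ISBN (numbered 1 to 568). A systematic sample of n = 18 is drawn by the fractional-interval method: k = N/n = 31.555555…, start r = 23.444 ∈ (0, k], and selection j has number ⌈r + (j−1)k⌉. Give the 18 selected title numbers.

24, 55, 87, 119, 150, 182, 213, 245, 276, 308, 339, 371, 403, 434, 466, 497, 529, 560

j=1: r + 0k = 23.444 → ⌈·⌉ = 24
j=2: r + 1k = 54.999555… → ⌈·⌉ = 55
j=3: r + 2k = 86.555111… → ⌈·⌉ = 87
j=4: r + 3k = 118.110666… → ⌈·⌉ = 119
j=5: r + 4k = 149.666222… → ⌈·⌉ = 150
j=6: r + 5k = 181.221777… → ⌈·⌉ = 182
j=7: r + 6k = 212.777333… → ⌈·⌉ = 213
j=8: r + 7k = 244.332888… → ⌈·⌉ = 245
j=9: r + 8k = 275.888444… → ⌈·⌉ = 276
j=10: r + 9k = 307.444 → ⌈·⌉ = 308
j=11: r + 10k = 338.999555… → ⌈·⌉ = 339
j=12: r + 11k = 370.555111… → ⌈·⌉ = 371
j=13: r + 12k = 402.110666… → ⌈·⌉ = 403
j=14: r + 13k = 433.666222… → ⌈·⌉ = 434
j=15: r + 14k = 465.221777… → ⌈·⌉ = 466
j=16: r + 15k = 496.777333… → ⌈·⌉ = 497
j=17: r + 16k = 528.332888… → ⌈·⌉ = 529
j=18: r + 17k = 559.888444… → ⌈·⌉ = 560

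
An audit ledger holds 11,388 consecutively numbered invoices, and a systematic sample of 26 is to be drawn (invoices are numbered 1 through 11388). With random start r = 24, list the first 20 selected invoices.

k = N/n = 11388/26 = 438
invoice 1: 24
invoice 2: 24 + 438 = 462
invoice 3: 462 + 438 = 900
invoice 4: 900 + 438 = 1338
invoice 5: 1338 + 438 = 1776
invoice 6: 1776 + 438 = 2214
invoice 7: 2214 + 438 = 2652
invoice 8: 2652 + 438 = 3090
invoice 9: 3090 + 438 = 3528
invoice 10: 3528 + 438 = 3966
invoice 11: 3966 + 438 = 4404
invoice 12: 4404 + 438 = 4842
invoice 13: 4842 + 438 = 5280
invoice 14: 5280 + 438 = 5718
invoice 15: 5718 + 438 = 6156
invoice 16: 6156 + 438 = 6594
invoice 17: 6594 + 438 = 7032
invoice 18: 7032 + 438 = 7470
invoice 19: 7470 + 438 = 7908
invoice 20: 7908 + 438 = 8346

24, 462, 900, 1338, 1776, 2214, 2652, 3090, 3528, 3966, 4404, 4842, 5280, 5718, 6156, 6594, 7032, 7470, 7908, 8346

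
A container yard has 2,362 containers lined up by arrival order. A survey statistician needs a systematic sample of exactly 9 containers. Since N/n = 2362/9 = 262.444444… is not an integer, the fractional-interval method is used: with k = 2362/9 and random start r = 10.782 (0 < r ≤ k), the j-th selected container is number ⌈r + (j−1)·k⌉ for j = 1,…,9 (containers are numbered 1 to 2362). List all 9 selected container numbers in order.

11, 274, 536, 799, 1061, 1324, 1586, 1848, 2111

j=1: r + 0k = 10.782 → ⌈·⌉ = 11
j=2: r + 1k = 273.226444… → ⌈·⌉ = 274
j=3: r + 2k = 535.670888… → ⌈·⌉ = 536
j=4: r + 3k = 798.115333… → ⌈·⌉ = 799
j=5: r + 4k = 1060.559777… → ⌈·⌉ = 1061
j=6: r + 5k = 1323.004222… → ⌈·⌉ = 1324
j=7: r + 6k = 1585.448666… → ⌈·⌉ = 1586
j=8: r + 7k = 1847.893111… → ⌈·⌉ = 1848
j=9: r + 8k = 2110.337555… → ⌈·⌉ = 2111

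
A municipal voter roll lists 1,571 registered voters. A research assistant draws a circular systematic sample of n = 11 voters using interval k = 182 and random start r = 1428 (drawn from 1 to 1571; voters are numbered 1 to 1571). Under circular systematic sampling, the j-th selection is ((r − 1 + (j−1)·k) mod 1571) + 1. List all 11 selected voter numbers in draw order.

Selection 1: 1428
Selection 2: 1428 + 182 = 1610 → 1610 − 1571 = 39
Selection 3: 39 + 182 = 221
Selection 4: 221 + 182 = 403
Selection 5: 403 + 182 = 585
Selection 6: 585 + 182 = 767
Selection 7: 767 + 182 = 949
Selection 8: 949 + 182 = 1131
Selection 9: 1131 + 182 = 1313
Selection 10: 1313 + 182 = 1495
Selection 11: 1495 + 182 = 1677 → 1677 − 1571 = 106

1428, 39, 221, 403, 585, 767, 949, 1131, 1313, 1495, 106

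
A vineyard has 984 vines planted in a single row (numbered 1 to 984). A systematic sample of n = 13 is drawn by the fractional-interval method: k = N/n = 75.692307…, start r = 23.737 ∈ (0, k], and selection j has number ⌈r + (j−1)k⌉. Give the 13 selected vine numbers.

24, 100, 176, 251, 327, 403, 478, 554, 630, 705, 781, 857, 933

j=1: r + 0k = 23.737 → ⌈·⌉ = 24
j=2: r + 1k = 99.429307… → ⌈·⌉ = 100
j=3: r + 2k = 175.121615… → ⌈·⌉ = 176
j=4: r + 3k = 250.813923… → ⌈·⌉ = 251
j=5: r + 4k = 326.506230… → ⌈·⌉ = 327
j=6: r + 5k = 402.198538… → ⌈·⌉ = 403
j=7: r + 6k = 477.890846… → ⌈·⌉ = 478
j=8: r + 7k = 553.583153… → ⌈·⌉ = 554
j=9: r + 8k = 629.275461… → ⌈·⌉ = 630
j=10: r + 9k = 704.967769… → ⌈·⌉ = 705
j=11: r + 10k = 780.660076… → ⌈·⌉ = 781
j=12: r + 11k = 856.352384… → ⌈·⌉ = 857
j=13: r + 12k = 932.044692… → ⌈·⌉ = 933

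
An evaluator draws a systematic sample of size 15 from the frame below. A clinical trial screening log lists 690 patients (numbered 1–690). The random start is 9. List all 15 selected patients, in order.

9, 55, 101, 147, 193, 239, 285, 331, 377, 423, 469, 515, 561, 607, 653

k = N/n = 690/15 = 46
patient 1: 9
patient 2: 9 + 46 = 55
patient 3: 55 + 46 = 101
patient 4: 101 + 46 = 147
patient 5: 147 + 46 = 193
patient 6: 193 + 46 = 239
patient 7: 239 + 46 = 285
patient 8: 285 + 46 = 331
patient 9: 331 + 46 = 377
patient 10: 377 + 46 = 423
patient 11: 423 + 46 = 469
patient 12: 469 + 46 = 515
patient 13: 515 + 46 = 561
patient 14: 561 + 46 = 607
patient 15: 607 + 46 = 653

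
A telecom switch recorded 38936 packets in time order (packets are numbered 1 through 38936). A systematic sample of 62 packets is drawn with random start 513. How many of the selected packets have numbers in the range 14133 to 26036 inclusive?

19

k = 38936/62 = 628
First selection ≥ 14133: 513 + ⌈(14133−513)/628⌉·628 = 513 + 22×628 = 14329
Last selection ≤ 26036: 513 + ⌊(26036−513)/628⌋·628 = 513 + 40×628 = 25633
Count = 40 − 22 + 1 = 19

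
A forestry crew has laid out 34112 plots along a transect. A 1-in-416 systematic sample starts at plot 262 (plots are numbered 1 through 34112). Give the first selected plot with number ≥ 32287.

32294

k = 416
Steps past start: ⌈(32287 − 262)/416⌉ = ⌈32025/416⌉ = 77
Selected plot: 262 + 77×416 = 32294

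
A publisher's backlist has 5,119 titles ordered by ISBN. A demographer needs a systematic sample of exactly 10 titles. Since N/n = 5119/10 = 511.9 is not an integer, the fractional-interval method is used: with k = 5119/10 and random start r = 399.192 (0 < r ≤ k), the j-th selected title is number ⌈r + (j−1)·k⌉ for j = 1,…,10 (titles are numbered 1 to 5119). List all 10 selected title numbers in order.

400, 912, 1423, 1935, 2447, 2959, 3471, 3983, 4495, 5007

j=1: r + 0k = 399.192 → ⌈·⌉ = 400
j=2: r + 1k = 911.092 → ⌈·⌉ = 912
j=3: r + 2k = 1422.992 → ⌈·⌉ = 1423
j=4: r + 3k = 1934.892 → ⌈·⌉ = 1935
j=5: r + 4k = 2446.792 → ⌈·⌉ = 2447
j=6: r + 5k = 2958.692 → ⌈·⌉ = 2959
j=7: r + 6k = 3470.592 → ⌈·⌉ = 3471
j=8: r + 7k = 3982.492 → ⌈·⌉ = 3983
j=9: r + 8k = 4494.392 → ⌈·⌉ = 4495
j=10: r + 9k = 5006.292 → ⌈·⌉ = 5007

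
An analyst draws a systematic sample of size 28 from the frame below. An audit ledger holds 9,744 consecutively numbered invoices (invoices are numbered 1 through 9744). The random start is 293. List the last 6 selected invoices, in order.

7949, 8297, 8645, 8993, 9341, 9689

k = N/n = 9744/28 = 348
23rd selection = 293 + 22×348 = 7949
24th: 7949 + 348 = 8297
25th: 8297 + 348 = 8645
26th: 8645 + 348 = 8993
27th: 8993 + 348 = 9341
28th: 9341 + 348 = 9689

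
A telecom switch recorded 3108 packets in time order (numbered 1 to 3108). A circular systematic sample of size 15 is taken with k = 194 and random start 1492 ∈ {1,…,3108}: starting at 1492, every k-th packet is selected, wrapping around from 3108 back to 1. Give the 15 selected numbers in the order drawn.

1492, 1686, 1880, 2074, 2268, 2462, 2656, 2850, 3044, 130, 324, 518, 712, 906, 1100

Selection 1: 1492
Selection 2: 1492 + 194 = 1686
Selection 3: 1686 + 194 = 1880
Selection 4: 1880 + 194 = 2074
Selection 5: 2074 + 194 = 2268
Selection 6: 2268 + 194 = 2462
Selection 7: 2462 + 194 = 2656
Selection 8: 2656 + 194 = 2850
Selection 9: 2850 + 194 = 3044
Selection 10: 3044 + 194 = 3238 → 3238 − 3108 = 130
Selection 11: 130 + 194 = 324
Selection 12: 324 + 194 = 518
Selection 13: 518 + 194 = 712
Selection 14: 712 + 194 = 906
Selection 15: 906 + 194 = 1100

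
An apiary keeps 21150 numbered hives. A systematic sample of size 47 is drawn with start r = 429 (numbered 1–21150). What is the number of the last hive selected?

k = 21150/47 = 450
47th selection = r + (47−1)·k = 429 + 46×450 = 429 + 20700 = 21129

21129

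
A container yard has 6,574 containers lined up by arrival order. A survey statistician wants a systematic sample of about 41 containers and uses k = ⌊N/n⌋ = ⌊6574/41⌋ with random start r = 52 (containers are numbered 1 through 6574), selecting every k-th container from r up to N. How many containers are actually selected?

41

k = ⌊6574/41⌋ = 160
Achieved size = ⌊(6574 − 52)/160⌋ + 1 = ⌊6522/160⌋ + 1 = 40 + 1 = 41
(last selection: 52 + 40×160 = 6452 ≤ 6574; next would be 6612 > 6574)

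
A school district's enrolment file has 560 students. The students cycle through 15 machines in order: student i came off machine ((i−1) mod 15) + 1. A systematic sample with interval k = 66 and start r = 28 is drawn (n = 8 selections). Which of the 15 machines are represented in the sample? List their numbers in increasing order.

1, 4, 7, 10, 13

Consecutive selections differ by k = 66, so their machine numbers differ by 66 mod 15 = 6.
gcd(66, 15) = 3, so the sample visits 15/3 = 5 distinct residues mod 15.
Start 28 is machine 13; the machines hit are 1, 4, 7, 10, 13.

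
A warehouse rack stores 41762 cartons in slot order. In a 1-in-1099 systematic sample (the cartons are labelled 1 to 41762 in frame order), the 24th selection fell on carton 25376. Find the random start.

k = 1099
r = 25376 − (24−1)×1099 = 25376 − 25277 = 99

99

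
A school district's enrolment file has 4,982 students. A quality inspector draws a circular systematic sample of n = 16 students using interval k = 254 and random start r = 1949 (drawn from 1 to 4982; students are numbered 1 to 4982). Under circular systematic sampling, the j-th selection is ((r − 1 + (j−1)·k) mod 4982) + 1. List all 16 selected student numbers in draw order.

Selection 1: 1949
Selection 2: 1949 + 254 = 2203
Selection 3: 2203 + 254 = 2457
Selection 4: 2457 + 254 = 2711
Selection 5: 2711 + 254 = 2965
Selection 6: 2965 + 254 = 3219
Selection 7: 3219 + 254 = 3473
Selection 8: 3473 + 254 = 3727
Selection 9: 3727 + 254 = 3981
Selection 10: 3981 + 254 = 4235
Selection 11: 4235 + 254 = 4489
Selection 12: 4489 + 254 = 4743
Selection 13: 4743 + 254 = 4997 → 4997 − 4982 = 15
Selection 14: 15 + 254 = 269
Selection 15: 269 + 254 = 523
Selection 16: 523 + 254 = 777

1949, 2203, 2457, 2711, 2965, 3219, 3473, 3727, 3981, 4235, 4489, 4743, 15, 269, 523, 777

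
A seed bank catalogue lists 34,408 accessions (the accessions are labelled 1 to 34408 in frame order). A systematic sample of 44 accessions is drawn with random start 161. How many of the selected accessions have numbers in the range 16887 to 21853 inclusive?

6

k = 34408/44 = 782
First selection ≥ 16887: 161 + ⌈(16887−161)/782⌉·782 = 161 + 22×782 = 17365
Last selection ≤ 21853: 161 + ⌊(21853−161)/782⌋·782 = 161 + 27×782 = 21275
Count = 27 − 22 + 1 = 6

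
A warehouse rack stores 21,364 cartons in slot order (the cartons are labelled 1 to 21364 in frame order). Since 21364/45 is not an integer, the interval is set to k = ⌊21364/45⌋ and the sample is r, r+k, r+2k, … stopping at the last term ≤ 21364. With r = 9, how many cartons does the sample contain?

k = ⌊21364/45⌋ = 474
Achieved size = ⌊(21364 − 9)/474⌋ + 1 = ⌊21355/474⌋ + 1 = 45 + 1 = 46
(last selection: 9 + 45×474 = 21339 ≤ 21364; next would be 21813 > 21364)

46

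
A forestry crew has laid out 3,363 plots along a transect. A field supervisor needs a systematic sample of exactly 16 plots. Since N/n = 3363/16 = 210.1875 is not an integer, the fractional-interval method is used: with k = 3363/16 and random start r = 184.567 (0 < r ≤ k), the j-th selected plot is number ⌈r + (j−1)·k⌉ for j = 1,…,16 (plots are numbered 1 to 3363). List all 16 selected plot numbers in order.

185, 395, 605, 816, 1026, 1236, 1446, 1656, 1867, 2077, 2287, 2497, 2707, 2918, 3128, 3338

j=1: r + 0k = 184.567 → ⌈·⌉ = 185
j=2: r + 1k = 394.7545 → ⌈·⌉ = 395
j=3: r + 2k = 604.942 → ⌈·⌉ = 605
j=4: r + 3k = 815.1295 → ⌈·⌉ = 816
j=5: r + 4k = 1025.317 → ⌈·⌉ = 1026
j=6: r + 5k = 1235.5045 → ⌈·⌉ = 1236
j=7: r + 6k = 1445.692 → ⌈·⌉ = 1446
j=8: r + 7k = 1655.8795 → ⌈·⌉ = 1656
j=9: r + 8k = 1866.067 → ⌈·⌉ = 1867
j=10: r + 9k = 2076.2545 → ⌈·⌉ = 2077
j=11: r + 10k = 2286.442 → ⌈·⌉ = 2287
j=12: r + 11k = 2496.6295 → ⌈·⌉ = 2497
j=13: r + 12k = 2706.817 → ⌈·⌉ = 2707
j=14: r + 13k = 2917.0045 → ⌈·⌉ = 2918
j=15: r + 14k = 3127.192 → ⌈·⌉ = 3128
j=16: r + 15k = 3337.3795 → ⌈·⌉ = 3338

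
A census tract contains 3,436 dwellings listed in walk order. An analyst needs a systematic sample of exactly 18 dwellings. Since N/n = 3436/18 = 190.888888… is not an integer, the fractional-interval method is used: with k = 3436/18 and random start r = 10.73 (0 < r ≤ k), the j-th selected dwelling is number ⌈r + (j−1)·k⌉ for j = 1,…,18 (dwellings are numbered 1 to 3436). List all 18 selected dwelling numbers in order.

11, 202, 393, 584, 775, 966, 1157, 1347, 1538, 1729, 1920, 2111, 2302, 2493, 2684, 2875, 3065, 3256

j=1: r + 0k = 10.73 → ⌈·⌉ = 11
j=2: r + 1k = 201.618888… → ⌈·⌉ = 202
j=3: r + 2k = 392.507777… → ⌈·⌉ = 393
j=4: r + 3k = 583.396666… → ⌈·⌉ = 584
j=5: r + 4k = 774.285555… → ⌈·⌉ = 775
j=6: r + 5k = 965.174444… → ⌈·⌉ = 966
j=7: r + 6k = 1156.063333… → ⌈·⌉ = 1157
j=8: r + 7k = 1346.952222… → ⌈·⌉ = 1347
j=9: r + 8k = 1537.841111… → ⌈·⌉ = 1538
j=10: r + 9k = 1728.73 → ⌈·⌉ = 1729
j=11: r + 10k = 1919.618888… → ⌈·⌉ = 1920
j=12: r + 11k = 2110.507777… → ⌈·⌉ = 2111
j=13: r + 12k = 2301.396666… → ⌈·⌉ = 2302
j=14: r + 13k = 2492.285555… → ⌈·⌉ = 2493
j=15: r + 14k = 2683.174444… → ⌈·⌉ = 2684
j=16: r + 15k = 2874.063333… → ⌈·⌉ = 2875
j=17: r + 16k = 3064.952222… → ⌈·⌉ = 3065
j=18: r + 17k = 3255.841111… → ⌈·⌉ = 3256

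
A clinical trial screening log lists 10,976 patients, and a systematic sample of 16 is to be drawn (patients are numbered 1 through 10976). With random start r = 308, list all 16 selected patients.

308, 994, 1680, 2366, 3052, 3738, 4424, 5110, 5796, 6482, 7168, 7854, 8540, 9226, 9912, 10598

k = N/n = 10976/16 = 686
patient 1: 308
patient 2: 308 + 686 = 994
patient 3: 994 + 686 = 1680
patient 4: 1680 + 686 = 2366
patient 5: 2366 + 686 = 3052
patient 6: 3052 + 686 = 3738
patient 7: 3738 + 686 = 4424
patient 8: 4424 + 686 = 5110
patient 9: 5110 + 686 = 5796
patient 10: 5796 + 686 = 6482
patient 11: 6482 + 686 = 7168
patient 12: 7168 + 686 = 7854
patient 13: 7854 + 686 = 8540
patient 14: 8540 + 686 = 9226
patient 15: 9226 + 686 = 9912
patient 16: 9912 + 686 = 10598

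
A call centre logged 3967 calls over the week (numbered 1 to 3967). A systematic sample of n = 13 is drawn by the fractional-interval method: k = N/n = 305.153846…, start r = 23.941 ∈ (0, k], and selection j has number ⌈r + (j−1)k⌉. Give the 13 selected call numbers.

j=1: r + 0k = 23.941 → ⌈·⌉ = 24
j=2: r + 1k = 329.094846… → ⌈·⌉ = 330
j=3: r + 2k = 634.248692… → ⌈·⌉ = 635
j=4: r + 3k = 939.402538… → ⌈·⌉ = 940
j=5: r + 4k = 1244.556384… → ⌈·⌉ = 1245
j=6: r + 5k = 1549.710230… → ⌈·⌉ = 1550
j=7: r + 6k = 1854.864076… → ⌈·⌉ = 1855
j=8: r + 7k = 2160.017923… → ⌈·⌉ = 2161
j=9: r + 8k = 2465.171769… → ⌈·⌉ = 2466
j=10: r + 9k = 2770.325615… → ⌈·⌉ = 2771
j=11: r + 10k = 3075.479461… → ⌈·⌉ = 3076
j=12: r + 11k = 3380.633307… → ⌈·⌉ = 3381
j=13: r + 12k = 3685.787153… → ⌈·⌉ = 3686

24, 330, 635, 940, 1245, 1550, 1855, 2161, 2466, 2771, 3076, 3381, 3686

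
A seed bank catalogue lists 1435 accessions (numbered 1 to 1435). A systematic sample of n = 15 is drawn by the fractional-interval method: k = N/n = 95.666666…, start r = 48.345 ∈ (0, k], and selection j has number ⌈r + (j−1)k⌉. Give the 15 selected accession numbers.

49, 145, 240, 336, 432, 527, 623, 719, 814, 910, 1006, 1101, 1197, 1293, 1388

j=1: r + 0k = 48.345 → ⌈·⌉ = 49
j=2: r + 1k = 144.011666… → ⌈·⌉ = 145
j=3: r + 2k = 239.678333… → ⌈·⌉ = 240
j=4: r + 3k = 335.345 → ⌈·⌉ = 336
j=5: r + 4k = 431.011666… → ⌈·⌉ = 432
j=6: r + 5k = 526.678333… → ⌈·⌉ = 527
j=7: r + 6k = 622.345 → ⌈·⌉ = 623
j=8: r + 7k = 718.011666… → ⌈·⌉ = 719
j=9: r + 8k = 813.678333… → ⌈·⌉ = 814
j=10: r + 9k = 909.345 → ⌈·⌉ = 910
j=11: r + 10k = 1005.011666… → ⌈·⌉ = 1006
j=12: r + 11k = 1100.678333… → ⌈·⌉ = 1101
j=13: r + 12k = 1196.345 → ⌈·⌉ = 1197
j=14: r + 13k = 1292.011666… → ⌈·⌉ = 1293
j=15: r + 14k = 1387.678333… → ⌈·⌉ = 1388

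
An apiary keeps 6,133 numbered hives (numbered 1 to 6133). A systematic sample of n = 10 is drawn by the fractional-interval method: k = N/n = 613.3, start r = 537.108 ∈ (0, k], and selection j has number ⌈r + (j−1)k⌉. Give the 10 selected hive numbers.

j=1: r + 0k = 537.108 → ⌈·⌉ = 538
j=2: r + 1k = 1150.408 → ⌈·⌉ = 1151
j=3: r + 2k = 1763.708 → ⌈·⌉ = 1764
j=4: r + 3k = 2377.008 → ⌈·⌉ = 2378
j=5: r + 4k = 2990.308 → ⌈·⌉ = 2991
j=6: r + 5k = 3603.608 → ⌈·⌉ = 3604
j=7: r + 6k = 4216.908 → ⌈·⌉ = 4217
j=8: r + 7k = 4830.208 → ⌈·⌉ = 4831
j=9: r + 8k = 5443.508 → ⌈·⌉ = 5444
j=10: r + 9k = 6056.808 → ⌈·⌉ = 6057

538, 1151, 1764, 2378, 2991, 3604, 4217, 4831, 5444, 6057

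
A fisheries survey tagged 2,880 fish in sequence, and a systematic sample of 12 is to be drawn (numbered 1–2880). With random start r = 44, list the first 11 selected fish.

44, 284, 524, 764, 1004, 1244, 1484, 1724, 1964, 2204, 2444

k = N/n = 2880/12 = 240
fish 1: 44
fish 2: 44 + 240 = 284
fish 3: 284 + 240 = 524
fish 4: 524 + 240 = 764
fish 5: 764 + 240 = 1004
fish 6: 1004 + 240 = 1244
fish 7: 1244 + 240 = 1484
fish 8: 1484 + 240 = 1724
fish 9: 1724 + 240 = 1964
fish 10: 1964 + 240 = 2204
fish 11: 2204 + 240 = 2444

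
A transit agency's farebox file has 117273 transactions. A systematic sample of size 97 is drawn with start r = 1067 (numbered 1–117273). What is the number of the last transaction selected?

117131

k = 117273/97 = 1209
97th selection = r + (97−1)·k = 1067 + 96×1209 = 1067 + 116064 = 117131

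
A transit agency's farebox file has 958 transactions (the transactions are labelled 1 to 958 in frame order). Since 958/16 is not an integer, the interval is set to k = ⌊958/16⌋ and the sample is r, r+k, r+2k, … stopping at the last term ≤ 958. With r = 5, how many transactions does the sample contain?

k = ⌊958/16⌋ = 59
Achieved size = ⌊(958 − 5)/59⌋ + 1 = ⌊953/59⌋ + 1 = 16 + 1 = 17
(last selection: 5 + 16×59 = 949 ≤ 958; next would be 1008 > 958)

17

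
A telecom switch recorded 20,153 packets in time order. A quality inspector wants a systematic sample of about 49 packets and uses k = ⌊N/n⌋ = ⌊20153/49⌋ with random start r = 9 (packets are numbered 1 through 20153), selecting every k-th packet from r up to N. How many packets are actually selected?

k = ⌊20153/49⌋ = 411
Achieved size = ⌊(20153 − 9)/411⌋ + 1 = ⌊20144/411⌋ + 1 = 49 + 1 = 50
(last selection: 9 + 49×411 = 20148 ≤ 20153; next would be 20559 > 20153)

50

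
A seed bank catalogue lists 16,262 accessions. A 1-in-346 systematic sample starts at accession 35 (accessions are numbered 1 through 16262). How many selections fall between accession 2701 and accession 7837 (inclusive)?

k = 346
First selection ≥ 2701: 35 + ⌈(2701−35)/346⌉·346 = 35 + 8×346 = 2803
Last selection ≤ 7837: 35 + ⌊(7837−35)/346⌋·346 = 35 + 22×346 = 7647
Count = 22 − 8 + 1 = 15

15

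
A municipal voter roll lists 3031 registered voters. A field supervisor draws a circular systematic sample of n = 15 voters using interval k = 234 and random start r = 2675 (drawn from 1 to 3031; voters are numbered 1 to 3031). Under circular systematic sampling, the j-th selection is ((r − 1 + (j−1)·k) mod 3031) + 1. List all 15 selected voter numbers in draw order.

2675, 2909, 112, 346, 580, 814, 1048, 1282, 1516, 1750, 1984, 2218, 2452, 2686, 2920

Selection 1: 2675
Selection 2: 2675 + 234 = 2909
Selection 3: 2909 + 234 = 3143 → 3143 − 3031 = 112
Selection 4: 112 + 234 = 346
Selection 5: 346 + 234 = 580
Selection 6: 580 + 234 = 814
Selection 7: 814 + 234 = 1048
Selection 8: 1048 + 234 = 1282
Selection 9: 1282 + 234 = 1516
Selection 10: 1516 + 234 = 1750
Selection 11: 1750 + 234 = 1984
Selection 12: 1984 + 234 = 2218
Selection 13: 2218 + 234 = 2452
Selection 14: 2452 + 234 = 2686
Selection 15: 2686 + 234 = 2920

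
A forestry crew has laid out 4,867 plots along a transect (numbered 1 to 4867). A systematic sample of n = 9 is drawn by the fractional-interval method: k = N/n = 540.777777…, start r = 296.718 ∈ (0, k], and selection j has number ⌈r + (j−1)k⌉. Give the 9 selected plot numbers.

297, 838, 1379, 1920, 2460, 3001, 3542, 4083, 4623

j=1: r + 0k = 296.718 → ⌈·⌉ = 297
j=2: r + 1k = 837.495777… → ⌈·⌉ = 838
j=3: r + 2k = 1378.273555… → ⌈·⌉ = 1379
j=4: r + 3k = 1919.051333… → ⌈·⌉ = 1920
j=5: r + 4k = 2459.829111… → ⌈·⌉ = 2460
j=6: r + 5k = 3000.606888… → ⌈·⌉ = 3001
j=7: r + 6k = 3541.384666… → ⌈·⌉ = 3542
j=8: r + 7k = 4082.162444… → ⌈·⌉ = 4083
j=9: r + 8k = 4622.940222… → ⌈·⌉ = 4623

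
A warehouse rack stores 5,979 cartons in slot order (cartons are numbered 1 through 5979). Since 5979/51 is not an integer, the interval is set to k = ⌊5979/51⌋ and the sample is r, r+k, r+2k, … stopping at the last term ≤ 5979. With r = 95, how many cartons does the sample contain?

k = ⌊5979/51⌋ = 117
Achieved size = ⌊(5979 − 95)/117⌋ + 1 = ⌊5884/117⌋ + 1 = 50 + 1 = 51
(last selection: 95 + 50×117 = 5945 ≤ 5979; next would be 6062 > 5979)

51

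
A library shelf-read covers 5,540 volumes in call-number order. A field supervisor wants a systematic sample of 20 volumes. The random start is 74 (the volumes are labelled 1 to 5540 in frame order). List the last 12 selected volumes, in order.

2290, 2567, 2844, 3121, 3398, 3675, 3952, 4229, 4506, 4783, 5060, 5337

k = N/n = 5540/20 = 277
9th selection = 74 + 8×277 = 2290
10th: 2290 + 277 = 2567
11th: 2567 + 277 = 2844
12th: 2844 + 277 = 3121
13th: 3121 + 277 = 3398
14th: 3398 + 277 = 3675
15th: 3675 + 277 = 3952
16th: 3952 + 277 = 4229
17th: 4229 + 277 = 4506
18th: 4506 + 277 = 4783
19th: 4783 + 277 = 5060
20th: 5060 + 277 = 5337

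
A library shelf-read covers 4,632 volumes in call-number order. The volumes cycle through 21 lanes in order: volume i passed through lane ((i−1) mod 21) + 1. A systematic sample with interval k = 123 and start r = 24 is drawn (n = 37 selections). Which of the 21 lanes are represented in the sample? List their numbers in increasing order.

Consecutive selections differ by k = 123, so their lane numbers differ by 123 mod 21 = 18.
gcd(123, 21) = 3, so the sample visits 21/3 = 7 distinct residues mod 21.
Start 24 is lane 3; the lanes hit are 3, 6, 9, 12, 15, 18, 21.

3, 6, 9, 12, 15, 18, 21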